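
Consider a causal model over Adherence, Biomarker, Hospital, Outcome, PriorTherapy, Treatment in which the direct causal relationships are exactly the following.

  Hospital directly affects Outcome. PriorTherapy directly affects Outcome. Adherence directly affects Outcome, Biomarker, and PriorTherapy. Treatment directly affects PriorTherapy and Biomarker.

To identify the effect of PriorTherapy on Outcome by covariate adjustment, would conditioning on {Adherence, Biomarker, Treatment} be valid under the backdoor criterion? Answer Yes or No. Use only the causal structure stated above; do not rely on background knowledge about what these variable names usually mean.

Backdoor paths from PriorTherapy to Outcome (paths whose first edge points into PriorTherapy):
  P1: PriorTherapy <- Adherence -> Outcome
  P2: PriorTherapy <- Treatment -> Biomarker <- Adherence -> Outcome
Condition 1 (no descendant of PriorTherapy in the set): holds — descendants of PriorTherapy are {Outcome}; none are in {Adherence, Biomarker, Treatment}.
Condition 2 (every backdoor path blocked by {Adherence, Biomarker, Treatment}):
  P1: blocked at fork node Adherence ∈ conditioning set.
  P2: blocked at fork node Treatment ∈ conditioning set.
{Adherence, Biomarker, Treatment} satisfies the backdoor criterion.

Yes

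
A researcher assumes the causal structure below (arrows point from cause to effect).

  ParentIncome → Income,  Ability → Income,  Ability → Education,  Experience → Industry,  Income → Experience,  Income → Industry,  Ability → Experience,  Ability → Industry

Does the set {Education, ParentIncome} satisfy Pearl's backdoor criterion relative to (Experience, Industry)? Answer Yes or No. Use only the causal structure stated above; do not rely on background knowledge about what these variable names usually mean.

No

Backdoor paths from Experience to Industry (paths whose first edge points into Experience):
  P1: Experience <- Ability -> Income -> Industry
  P2: Experience <- Ability -> Industry
  P3: Experience <- Income <- Ability -> Industry
  P4: Experience <- Income -> Industry
Condition 1 (no descendant of Experience in the set): holds — descendants of Experience are {Industry}; none are in {Education, ParentIncome}.
Condition 2 (every backdoor path blocked by {Education, ParentIncome}):
  P1: open — no interior node is in the conditioning set.
  P2: open — no interior node is in the conditioning set.
  P3: open — no interior node is in the conditioning set.
  P4: open — no interior node is in the conditioning set.
{Education, ParentIncome} does not satisfy the backdoor criterion.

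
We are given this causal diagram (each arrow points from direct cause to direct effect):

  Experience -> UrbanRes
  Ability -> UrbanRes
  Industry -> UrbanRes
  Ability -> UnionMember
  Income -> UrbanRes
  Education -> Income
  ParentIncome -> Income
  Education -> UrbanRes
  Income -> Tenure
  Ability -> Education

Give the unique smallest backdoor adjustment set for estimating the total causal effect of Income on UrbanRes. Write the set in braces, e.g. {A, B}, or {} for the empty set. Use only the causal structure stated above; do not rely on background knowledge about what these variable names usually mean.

Variables eligible for adjustment (non-descendants of Income, excluding Income and UrbanRes): {Ability, Education, Experience, Industry, ParentIncome, UnionMember}.
Backdoor paths from Income to UrbanRes:
  P1: Income <- Education <- Ability -> UrbanRes
  P2: Income <- Education -> UrbanRes
The empty set is not sufficient: P1 (Income <- Education <- Ability -> UrbanRes) has no collider blocking it and no conditioned non-collider, so it is open.
Try {Education}:
  P1: blocked at chain node Education ∈ conditioning set.
  P2: blocked at fork node Education ∈ conditioning set.
{Education} contains no descendant of Income and blocks every backdoor path.
No other singleton works — e.g. {Ability} leaves P2 open — so {Education} is the unique smallest valid adjustment set.

{Education}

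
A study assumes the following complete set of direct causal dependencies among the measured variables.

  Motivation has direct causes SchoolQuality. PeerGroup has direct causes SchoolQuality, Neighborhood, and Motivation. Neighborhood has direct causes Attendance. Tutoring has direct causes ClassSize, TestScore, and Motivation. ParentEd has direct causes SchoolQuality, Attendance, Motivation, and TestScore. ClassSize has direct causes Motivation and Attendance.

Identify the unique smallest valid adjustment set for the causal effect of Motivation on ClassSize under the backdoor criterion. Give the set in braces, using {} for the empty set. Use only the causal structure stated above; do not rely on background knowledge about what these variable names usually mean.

{}

Variables eligible for adjustment (non-descendants of Motivation, excluding Motivation and ClassSize): {Attendance, Neighborhood, SchoolQuality, TestScore}.
Backdoor paths from Motivation to ClassSize:
  P1: Motivation <- SchoolQuality -> PeerGroup <- Neighborhood <- Attendance -> ClassSize
  P2: Motivation <- SchoolQuality -> PeerGroup <- Neighborhood <- Attendance -> ParentEd <- TestScore -> Tutoring <- ClassSize
  P3: Motivation <- SchoolQuality -> ParentEd <- Attendance -> ClassSize
  P4: Motivation <- SchoolQuality -> ParentEd <- TestScore -> Tutoring <- ClassSize
Each backdoor path contains an unconditioned collider, so every path is already blocked with the empty conditioning set:
  P1: blocked at collider PeerGroup (neither it nor any descendant is in the conditioning set).
  P2: blocked at collider PeerGroup (neither it nor any descendant is in the conditioning set).
  P3: blocked at collider ParentEd (neither it nor any descendant is in the conditioning set).
  P4: blocked at collider ParentEd (neither it nor any descendant is in the conditioning set).
The empty set is therefore the unique smallest valid set.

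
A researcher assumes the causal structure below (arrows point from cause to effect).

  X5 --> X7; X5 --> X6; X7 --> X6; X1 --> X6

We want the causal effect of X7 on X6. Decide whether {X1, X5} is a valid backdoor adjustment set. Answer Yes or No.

Yes

Backdoor paths from X7 to X6 (paths whose first edge points into X7):
  P1: X7 <- X5 -> X6
Condition 1 (no descendant of X7 in the set): holds — descendants of X7 are {X6}; none are in {X1, X5}.
Condition 2 (every backdoor path blocked by {X1, X5}):
  P1: blocked at fork node X5 ∈ conditioning set.
{X1, X5} satisfies the backdoor criterion.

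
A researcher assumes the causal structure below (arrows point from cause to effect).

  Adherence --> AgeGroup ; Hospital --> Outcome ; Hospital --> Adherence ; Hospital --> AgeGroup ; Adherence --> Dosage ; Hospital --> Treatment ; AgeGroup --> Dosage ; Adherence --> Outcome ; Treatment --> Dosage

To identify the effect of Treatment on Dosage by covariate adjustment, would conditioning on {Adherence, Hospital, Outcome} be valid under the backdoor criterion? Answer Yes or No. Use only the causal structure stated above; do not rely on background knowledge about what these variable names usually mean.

Backdoor paths from Treatment to Dosage (paths whose first edge points into Treatment):
  P1: Treatment <- Hospital -> Adherence -> AgeGroup -> Dosage
  P2: Treatment <- Hospital -> Adherence -> Dosage
  P3: Treatment <- Hospital -> AgeGroup <- Adherence -> Dosage
  P4: Treatment <- Hospital -> AgeGroup -> Dosage
  P5: Treatment <- Hospital -> Outcome <- Adherence -> AgeGroup -> Dosage
  P6: Treatment <- Hospital -> Outcome <- Adherence -> Dosage
Condition 1 (no descendant of Treatment in the set): holds — descendants of Treatment are {Dosage}; none are in {Adherence, Hospital, Outcome}.
Condition 2 (every backdoor path blocked by {Adherence, Hospital, Outcome}):
  P1: blocked at fork node Hospital ∈ conditioning set.
  P2: blocked at fork node Hospital ∈ conditioning set.
  P3: blocked at fork node Hospital ∈ conditioning set.
  P4: blocked at fork node Hospital ∈ conditioning set.
  P5: blocked at fork node Hospital ∈ conditioning set.
  P6: blocked at fork node Hospital ∈ conditioning set.
{Adherence, Hospital, Outcome} satisfies the backdoor criterion.

Yes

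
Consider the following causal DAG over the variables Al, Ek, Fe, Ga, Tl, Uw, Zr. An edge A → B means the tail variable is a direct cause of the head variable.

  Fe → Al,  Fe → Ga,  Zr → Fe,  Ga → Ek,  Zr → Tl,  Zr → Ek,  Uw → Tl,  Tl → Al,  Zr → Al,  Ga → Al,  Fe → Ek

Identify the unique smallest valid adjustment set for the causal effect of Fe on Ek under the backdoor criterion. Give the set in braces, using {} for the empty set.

Variables eligible for adjustment (non-descendants of Fe, excluding Fe and Ek): {Tl, Uw, Zr}.
Backdoor paths from Fe to Ek:
  P1: Fe <- Zr -> Ek
  P2: Fe <- Zr -> Tl -> Al <- Ga -> Ek
  P3: Fe <- Zr -> Al <- Ga -> Ek
The empty set is not sufficient: P1 (Fe <- Zr -> Ek) has no collider blocking it and no conditioned non-collider, so it is open.
Try {Zr}:
  P1: blocked at fork node Zr ∈ conditioning set.
  P2: blocked at fork node Zr ∈ conditioning set.
  P3: blocked at fork node Zr ∈ conditioning set.
{Zr} contains no descendant of Fe and blocks every backdoor path.
No other singleton works — e.g. {Uw} leaves P1 open — so {Zr} is the unique smallest valid adjustment set.

{Zr}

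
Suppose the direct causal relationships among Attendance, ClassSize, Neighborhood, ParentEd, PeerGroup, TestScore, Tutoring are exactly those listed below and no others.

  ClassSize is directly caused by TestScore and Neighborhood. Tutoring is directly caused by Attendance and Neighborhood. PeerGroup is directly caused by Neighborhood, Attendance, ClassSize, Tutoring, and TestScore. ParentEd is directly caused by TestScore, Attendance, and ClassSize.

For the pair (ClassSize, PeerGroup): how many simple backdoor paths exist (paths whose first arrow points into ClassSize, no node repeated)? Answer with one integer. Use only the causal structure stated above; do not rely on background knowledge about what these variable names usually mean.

8

A backdoor path from ClassSize to PeerGroup is any simple undirected path whose first edge points into ClassSize (i.e. leaves ClassSize via a parent).
Parents of ClassSize: {Neighborhood, TestScore}.
Enumerating:
  P1: ClassSize <- TestScore -> ParentEd <- Attendance -> Tutoring <- Neighborhood -> PeerGroup
  P2: ClassSize <- TestScore -> ParentEd <- Attendance -> Tutoring -> PeerGroup
  P3: ClassSize <- TestScore -> ParentEd <- Attendance -> PeerGroup
  P4: ClassSize <- TestScore -> PeerGroup
  P5: ClassSize <- Neighborhood -> Tutoring <- Attendance -> ParentEd <- TestScore -> PeerGroup
  P6: ClassSize <- Neighborhood -> Tutoring <- Attendance -> PeerGroup
  P7: ClassSize <- Neighborhood -> Tutoring -> PeerGroup
  P8: ClassSize <- Neighborhood -> PeerGroup
That exhausts the simple backdoor paths. Count: 8.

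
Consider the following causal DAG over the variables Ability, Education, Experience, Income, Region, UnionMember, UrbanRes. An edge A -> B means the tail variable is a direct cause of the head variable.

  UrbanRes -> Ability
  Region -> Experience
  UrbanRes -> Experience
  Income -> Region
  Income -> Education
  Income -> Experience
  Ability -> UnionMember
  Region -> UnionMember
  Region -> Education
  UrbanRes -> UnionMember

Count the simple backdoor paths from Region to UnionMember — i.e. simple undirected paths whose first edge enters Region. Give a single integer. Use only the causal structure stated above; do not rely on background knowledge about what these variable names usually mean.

2

A backdoor path from Region to UnionMember is any simple undirected path whose first edge points into Region (i.e. leaves Region via a parent).
Parents of Region: {Income}.
Enumerating:
  P1: Region <- Income -> Experience <- UrbanRes -> Ability -> UnionMember
  P2: Region <- Income -> Experience <- UrbanRes -> UnionMember
That exhausts the simple backdoor paths. Count: 2.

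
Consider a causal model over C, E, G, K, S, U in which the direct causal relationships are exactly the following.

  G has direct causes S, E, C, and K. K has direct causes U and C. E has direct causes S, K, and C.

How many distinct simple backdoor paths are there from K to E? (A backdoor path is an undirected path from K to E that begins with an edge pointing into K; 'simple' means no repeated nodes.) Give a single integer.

A backdoor path from K to E is any simple undirected path whose first edge points into K (i.e. leaves K via a parent).
Parents of K: {C, U}.
Enumerating:
  P1: K <- C -> E
  P2: K <- C -> G <- S -> E
  P3: K <- C -> G <- E
That exhausts the simple backdoor paths. Count: 3.

3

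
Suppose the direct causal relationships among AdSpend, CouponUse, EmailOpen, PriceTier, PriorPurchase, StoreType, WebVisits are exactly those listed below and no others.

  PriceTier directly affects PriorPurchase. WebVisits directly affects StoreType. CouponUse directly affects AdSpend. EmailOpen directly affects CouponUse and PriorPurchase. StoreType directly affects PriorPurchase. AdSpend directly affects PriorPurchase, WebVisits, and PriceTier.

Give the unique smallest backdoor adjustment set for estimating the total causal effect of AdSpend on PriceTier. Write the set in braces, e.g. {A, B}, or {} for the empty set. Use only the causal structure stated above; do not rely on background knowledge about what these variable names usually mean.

Variables eligible for adjustment (non-descendants of AdSpend, excluding AdSpend and PriceTier): {CouponUse, EmailOpen}.
Backdoor paths from AdSpend to PriceTier:
  P1: AdSpend <- CouponUse <- EmailOpen -> PriorPurchase <- PriceTier
Each backdoor path contains an unconditioned collider, so every path is already blocked with the empty conditioning set:
  P1: blocked at collider PriorPurchase (neither it nor any descendant is in the conditioning set).
The empty set is therefore the unique smallest valid set.

{}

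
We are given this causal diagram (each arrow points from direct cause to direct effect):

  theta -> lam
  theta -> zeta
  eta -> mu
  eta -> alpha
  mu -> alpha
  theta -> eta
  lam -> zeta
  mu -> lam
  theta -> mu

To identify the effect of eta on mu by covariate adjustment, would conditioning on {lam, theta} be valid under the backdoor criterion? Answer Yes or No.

Backdoor paths from eta to mu (paths whose first edge points into eta):
  P1: eta <- theta -> mu
  P2: eta <- theta -> lam <- mu
  P3: eta <- theta -> zeta <- lam <- mu
Condition 1 (no descendant of eta in the set): FAILS — lam is a descendant of eta.
Condition 2 (every backdoor path blocked by {lam, theta}):
  P1: blocked at fork node theta ∈ conditioning set.
  P2: blocked at fork node theta ∈ conditioning set.
  P3: blocked at fork node theta ∈ conditioning set.
{lam, theta} does not satisfy the backdoor criterion.

No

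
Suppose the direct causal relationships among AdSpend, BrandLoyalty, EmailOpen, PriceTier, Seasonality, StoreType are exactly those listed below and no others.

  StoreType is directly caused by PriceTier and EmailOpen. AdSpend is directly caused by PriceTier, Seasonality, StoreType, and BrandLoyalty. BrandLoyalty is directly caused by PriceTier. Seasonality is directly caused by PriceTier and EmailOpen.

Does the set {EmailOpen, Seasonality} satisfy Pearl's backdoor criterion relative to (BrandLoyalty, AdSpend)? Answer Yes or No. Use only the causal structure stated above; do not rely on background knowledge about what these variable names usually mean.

No

Backdoor paths from BrandLoyalty to AdSpend (paths whose first edge points into BrandLoyalty):
  P1: BrandLoyalty <- PriceTier -> Seasonality <- EmailOpen -> StoreType -> AdSpend
  P2: BrandLoyalty <- PriceTier -> Seasonality -> AdSpend
  P3: BrandLoyalty <- PriceTier -> StoreType <- EmailOpen -> Seasonality -> AdSpend
  P4: BrandLoyalty <- PriceTier -> StoreType -> AdSpend
  P5: BrandLoyalty <- PriceTier -> AdSpend
Condition 1 (no descendant of BrandLoyalty in the set): holds — descendants of BrandLoyalty are {AdSpend}; none are in {EmailOpen, Seasonality}.
Condition 2 (every backdoor path blocked by {EmailOpen, Seasonality}):
  P1: blocked at fork node EmailOpen ∈ conditioning set.
  P2: blocked at chain node Seasonality ∈ conditioning set.
  P3: blocked at collider StoreType (neither it nor any descendant is in the conditioning set).
  P4: open — no interior node is in the conditioning set.
  P5: open — no interior node is in the conditioning set.
{EmailOpen, Seasonality} does not satisfy the backdoor criterion.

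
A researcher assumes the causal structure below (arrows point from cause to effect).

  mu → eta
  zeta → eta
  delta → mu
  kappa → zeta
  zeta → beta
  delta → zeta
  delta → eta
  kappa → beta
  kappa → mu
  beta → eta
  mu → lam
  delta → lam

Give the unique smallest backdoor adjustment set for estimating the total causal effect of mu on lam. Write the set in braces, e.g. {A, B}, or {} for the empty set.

Variables eligible for adjustment (non-descendants of mu, excluding mu and lam): {beta, delta, kappa, zeta}.
Backdoor paths from mu to lam:
  P1: mu <- kappa -> zeta <- delta -> lam
  P2: mu <- kappa -> zeta -> beta -> eta <- delta -> lam
  P3: mu <- kappa -> zeta -> eta <- delta -> lam
  P4: mu <- kappa -> beta <- zeta <- delta -> lam
  P5: mu <- kappa -> beta <- zeta -> eta <- delta -> lam
  P6: mu <- kappa -> beta -> eta <- delta -> lam
  P7: mu <- kappa -> beta -> eta <- zeta <- delta -> lam
  P8: mu <- delta -> lam
The empty set is not sufficient: P8 (mu <- delta -> lam) has no collider blocking it and no conditioned non-collider, so it is open.
Try {delta}:
  P1: blocked at collider zeta (neither it nor any descendant is in the conditioning set).
  P2: blocked at collider eta (neither it nor any descendant is in the conditioning set).
  P3: blocked at collider eta (neither it nor any descendant is in the conditioning set).
  P4: blocked at collider beta (neither it nor any descendant is in the conditioning set).
  P5: blocked at collider beta (neither it nor any descendant is in the conditioning set).
  P6: blocked at collider eta (neither it nor any descendant is in the conditioning set).
  P7: blocked at collider eta (neither it nor any descendant is in the conditioning set).
  P8: blocked at fork node delta ∈ conditioning set.
{delta} contains no descendant of mu and blocks every backdoor path.
No other singleton works — e.g. {kappa} leaves P8 open — so {delta} is the unique smallest valid adjustment set.

{delta}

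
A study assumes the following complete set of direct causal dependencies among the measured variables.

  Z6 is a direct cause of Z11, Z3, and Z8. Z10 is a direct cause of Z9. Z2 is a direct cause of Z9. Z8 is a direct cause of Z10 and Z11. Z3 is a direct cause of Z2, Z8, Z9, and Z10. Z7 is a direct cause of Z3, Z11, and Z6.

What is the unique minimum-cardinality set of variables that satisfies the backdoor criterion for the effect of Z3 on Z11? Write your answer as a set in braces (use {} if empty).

{Z6, Z7}

Variables eligible for adjustment (non-descendants of Z3, excluding Z3 and Z11): {Z6, Z7}.
Backdoor paths from Z3 to Z11:
  P1: Z3 <- Z7 -> Z6 -> Z8 -> Z11
  P2: Z3 <- Z7 -> Z6 -> Z11
  P3: Z3 <- Z7 -> Z11
  P4: Z3 <- Z6 <- Z7 -> Z11
  P5: Z3 <- Z6 -> Z8 -> Z11
  P6: Z3 <- Z6 -> Z11
The empty set is not sufficient: P1 (Z3 <- Z7 -> Z6 -> Z8 -> Z11) has no collider blocking it and no conditioned non-collider, so it is open.
Try {Z6, Z7}:
  P1: blocked at fork node Z7 ∈ conditioning set.
  P2: blocked at fork node Z7 ∈ conditioning set.
  P3: blocked at fork node Z7 ∈ conditioning set.
  P4: blocked at chain node Z6 ∈ conditioning set.
  P5: blocked at fork node Z6 ∈ conditioning set.
  P6: blocked at fork node Z6 ∈ conditioning set.
{Z6, Z7} contains no descendant of Z3 and blocks every backdoor path.
Every element of {Z6, Z7} is needed (dropping Z6 leaves P5 open; dropping Z7 leaves P3 open), so no proper subset is valid.
Among all size-2 subsets of the eligible variables, only {Z6, Z7} blocks every backdoor path, so it is the unique smallest valid adjustment set.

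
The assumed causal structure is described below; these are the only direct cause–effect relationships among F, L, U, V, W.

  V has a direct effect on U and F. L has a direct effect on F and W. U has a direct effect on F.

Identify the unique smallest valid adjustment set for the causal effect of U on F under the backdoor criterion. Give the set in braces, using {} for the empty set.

Variables eligible for adjustment (non-descendants of U, excluding U and F): {L, V, W}.
Backdoor paths from U to F:
  P1: U <- V -> F
The empty set is not sufficient: P1 (U <- V -> F) has no collider blocking it and no conditioned non-collider, so it is open.
Try {V}:
  P1: blocked at fork node V ∈ conditioning set.
{V} contains no descendant of U and blocks every backdoor path.
No other singleton works — e.g. {L} leaves P1 open — so {V} is the unique smallest valid adjustment set.

{V}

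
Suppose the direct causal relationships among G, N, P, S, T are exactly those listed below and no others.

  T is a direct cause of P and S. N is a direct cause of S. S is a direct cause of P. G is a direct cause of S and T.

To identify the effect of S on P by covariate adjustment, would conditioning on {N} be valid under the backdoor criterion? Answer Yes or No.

Backdoor paths from S to P (paths whose first edge points into S):
  P1: S <- G -> T -> P
  P2: S <- T -> P
Condition 1 (no descendant of S in the set): holds — descendants of S are {P}; none are in {N}.
Condition 2 (every backdoor path blocked by {N}):
  P1: open — no interior node is in the conditioning set.
  P2: open — no interior node is in the conditioning set.
{N} does not satisfy the backdoor criterion.

No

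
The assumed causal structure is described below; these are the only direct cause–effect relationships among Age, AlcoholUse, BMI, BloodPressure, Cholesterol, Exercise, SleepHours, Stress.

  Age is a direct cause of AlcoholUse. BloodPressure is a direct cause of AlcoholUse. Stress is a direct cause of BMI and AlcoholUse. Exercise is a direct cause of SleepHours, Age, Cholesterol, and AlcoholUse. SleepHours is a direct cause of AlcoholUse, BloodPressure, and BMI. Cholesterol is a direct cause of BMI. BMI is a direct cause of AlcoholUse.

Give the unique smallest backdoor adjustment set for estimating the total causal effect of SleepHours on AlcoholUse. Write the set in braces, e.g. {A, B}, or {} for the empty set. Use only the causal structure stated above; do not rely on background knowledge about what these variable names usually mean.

Variables eligible for adjustment (non-descendants of SleepHours, excluding SleepHours and AlcoholUse): {Age, Cholesterol, Exercise, Stress}.
Backdoor paths from SleepHours to AlcoholUse:
  P1: SleepHours <- Exercise -> Cholesterol -> BMI <- Stress -> AlcoholUse
  P2: SleepHours <- Exercise -> Cholesterol -> BMI -> AlcoholUse
  P3: SleepHours <- Exercise -> Age -> AlcoholUse
  P4: SleepHours <- Exercise -> AlcoholUse
The empty set is not sufficient: P2 (SleepHours <- Exercise -> Cholesterol -> BMI -> AlcoholUse) has no collider blocking it and no conditioned non-collider, so it is open.
Try {Exercise}:
  P1: blocked at fork node Exercise ∈ conditioning set.
  P2: blocked at fork node Exercise ∈ conditioning set.
  P3: blocked at fork node Exercise ∈ conditioning set.
  P4: blocked at fork node Exercise ∈ conditioning set.
{Exercise} contains no descendant of SleepHours and blocks every backdoor path.
No other singleton works — e.g. {Stress} leaves P2 open — so {Exercise} is the unique smallest valid adjustment set.

{Exercise}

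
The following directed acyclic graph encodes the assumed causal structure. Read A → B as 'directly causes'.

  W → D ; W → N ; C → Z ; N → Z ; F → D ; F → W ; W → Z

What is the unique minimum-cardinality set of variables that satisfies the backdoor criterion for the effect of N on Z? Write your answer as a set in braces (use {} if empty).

{W}

Variables eligible for adjustment (non-descendants of N, excluding N and Z): {C, D, F, W}.
Backdoor paths from N to Z:
  P1: N <- W -> Z
The empty set is not sufficient: P1 (N <- W -> Z) has no collider blocking it and no conditioned non-collider, so it is open.
Try {W}:
  P1: blocked at fork node W ∈ conditioning set.
{W} contains no descendant of N and blocks every backdoor path.
No other singleton works — e.g. {C} leaves P1 open — so {W} is the unique smallest valid adjustment set.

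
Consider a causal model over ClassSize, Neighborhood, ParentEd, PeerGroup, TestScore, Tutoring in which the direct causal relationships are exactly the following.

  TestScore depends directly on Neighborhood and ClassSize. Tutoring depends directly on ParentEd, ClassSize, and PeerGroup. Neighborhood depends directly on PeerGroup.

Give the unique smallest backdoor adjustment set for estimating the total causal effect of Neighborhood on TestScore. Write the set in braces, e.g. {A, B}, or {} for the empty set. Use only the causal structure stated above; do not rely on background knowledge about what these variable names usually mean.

{}

Variables eligible for adjustment (non-descendants of Neighborhood, excluding Neighborhood and TestScore): {ClassSize, ParentEd, PeerGroup, Tutoring}.
Backdoor paths from Neighborhood to TestScore:
  P1: Neighborhood <- PeerGroup -> Tutoring <- ClassSize -> TestScore
Each backdoor path contains an unconditioned collider, so every path is already blocked with the empty conditioning set:
  P1: blocked at collider Tutoring (neither it nor any descendant is in the conditioning set).
The empty set is therefore the unique smallest valid set.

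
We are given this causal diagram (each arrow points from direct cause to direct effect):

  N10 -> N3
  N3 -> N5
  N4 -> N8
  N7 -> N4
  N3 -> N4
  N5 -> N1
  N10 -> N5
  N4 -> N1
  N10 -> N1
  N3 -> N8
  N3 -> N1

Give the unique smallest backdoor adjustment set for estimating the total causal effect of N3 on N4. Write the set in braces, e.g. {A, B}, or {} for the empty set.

Variables eligible for adjustment (non-descendants of N3, excluding N3 and N4): {N10, N7}.
Backdoor paths from N3 to N4:
  P1: N3 <- N10 -> N5 -> N1 <- N4
  P2: N3 <- N10 -> N1 <- N4
Each backdoor path contains an unconditioned collider, so every path is already blocked with the empty conditioning set:
  P1: blocked at collider N1 (neither it nor any descendant is in the conditioning set).
  P2: blocked at collider N1 (neither it nor any descendant is in the conditioning set).
The empty set is therefore the unique smallest valid set.

{}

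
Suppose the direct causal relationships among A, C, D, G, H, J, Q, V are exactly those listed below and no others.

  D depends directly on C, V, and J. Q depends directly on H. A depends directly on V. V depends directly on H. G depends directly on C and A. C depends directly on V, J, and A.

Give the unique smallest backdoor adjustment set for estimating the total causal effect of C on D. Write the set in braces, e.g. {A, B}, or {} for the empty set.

{J, V}

Variables eligible for adjustment (non-descendants of C, excluding C and D): {A, H, J, Q, V}.
Backdoor paths from C to D:
  P1: C <- J -> D
  P2: C <- V -> D
  P3: C <- A <- V -> D
The empty set is not sufficient: P1 (C <- J -> D) has no collider blocking it and no conditioned non-collider, so it is open.
Try {J, V}:
  P1: blocked at fork node J ∈ conditioning set.
  P2: blocked at fork node V ∈ conditioning set.
  P3: blocked at fork node V ∈ conditioning set.
{J, V} contains no descendant of C and blocks every backdoor path.
Every element of {J, V} is needed (dropping J leaves P1 open; dropping V leaves P2 open), so no proper subset is valid.
Among all size-2 subsets of the eligible variables, only {J, V} blocks every backdoor path, so it is the unique smallest valid adjustment set.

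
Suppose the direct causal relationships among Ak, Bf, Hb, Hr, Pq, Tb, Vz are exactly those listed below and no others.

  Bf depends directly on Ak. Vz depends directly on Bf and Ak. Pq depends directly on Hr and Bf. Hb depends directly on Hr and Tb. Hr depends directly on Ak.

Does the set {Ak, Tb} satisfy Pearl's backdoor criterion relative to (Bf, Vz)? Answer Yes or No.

Yes

Backdoor paths from Bf to Vz (paths whose first edge points into Bf):
  P1: Bf <- Ak -> Vz
Condition 1 (no descendant of Bf in the set): holds — descendants of Bf are {Pq, Vz}; none are in {Ak, Tb}.
Condition 2 (every backdoor path blocked by {Ak, Tb}):
  P1: blocked at fork node Ak ∈ conditioning set.
{Ak, Tb} satisfies the backdoor criterion.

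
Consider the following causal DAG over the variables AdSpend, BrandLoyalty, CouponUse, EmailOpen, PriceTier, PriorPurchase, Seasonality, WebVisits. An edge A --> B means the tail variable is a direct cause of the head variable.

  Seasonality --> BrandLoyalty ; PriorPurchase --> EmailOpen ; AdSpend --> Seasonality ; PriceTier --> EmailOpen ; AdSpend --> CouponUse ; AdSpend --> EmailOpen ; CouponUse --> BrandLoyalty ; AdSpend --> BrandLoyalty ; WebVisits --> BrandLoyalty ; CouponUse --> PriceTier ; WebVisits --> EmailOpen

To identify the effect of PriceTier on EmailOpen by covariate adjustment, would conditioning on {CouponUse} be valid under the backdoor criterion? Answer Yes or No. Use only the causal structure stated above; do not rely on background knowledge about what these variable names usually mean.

Backdoor paths from PriceTier to EmailOpen (paths whose first edge points into PriceTier):
  P1: PriceTier <- CouponUse <- AdSpend -> Seasonality -> BrandLoyalty <- WebVisits -> EmailOpen
  P2: PriceTier <- CouponUse <- AdSpend -> BrandLoyalty <- WebVisits -> EmailOpen
  P3: PriceTier <- CouponUse <- AdSpend -> EmailOpen
  P4: PriceTier <- CouponUse -> BrandLoyalty <- AdSpend -> EmailOpen
  P5: PriceTier <- CouponUse -> BrandLoyalty <- WebVisits -> EmailOpen
  P6: PriceTier <- CouponUse -> BrandLoyalty <- Seasonality <- AdSpend -> EmailOpen
Condition 1 (no descendant of PriceTier in the set): holds — descendants of PriceTier are {EmailOpen}; none are in {CouponUse}.
Condition 2 (every backdoor path blocked by {CouponUse}):
  P1: blocked at chain node CouponUse ∈ conditioning set.
  P2: blocked at chain node CouponUse ∈ conditioning set.
  P3: blocked at chain node CouponUse ∈ conditioning set.
  P4: blocked at fork node CouponUse ∈ conditioning set.
  P5: blocked at fork node CouponUse ∈ conditioning set.
  P6: blocked at fork node CouponUse ∈ conditioning set.
{CouponUse} satisfies the backdoor criterion.

Yes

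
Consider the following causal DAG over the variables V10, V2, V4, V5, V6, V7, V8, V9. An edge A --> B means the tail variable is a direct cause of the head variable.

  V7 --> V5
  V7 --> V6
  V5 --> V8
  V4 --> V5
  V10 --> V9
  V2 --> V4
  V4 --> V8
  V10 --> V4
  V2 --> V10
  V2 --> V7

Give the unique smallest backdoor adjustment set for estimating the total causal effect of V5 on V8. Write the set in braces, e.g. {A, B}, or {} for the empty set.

{V4}

Variables eligible for adjustment (non-descendants of V5, excluding V5 and V8): {V10, V2, V4, V6, V7, V9}.
Backdoor paths from V5 to V8:
  P1: V5 <- V7 <- V2 -> V10 -> V4 -> V8
  P2: V5 <- V7 <- V2 -> V4 -> V8
  P3: V5 <- V4 -> V8
The empty set is not sufficient: P1 (V5 <- V7 <- V2 -> V10 -> V4 -> V8) has no collider blocking it and no conditioned non-collider, so it is open.
Try {V4}:
  P1: blocked at chain node V4 ∈ conditioning set.
  P2: blocked at chain node V4 ∈ conditioning set.
  P3: blocked at fork node V4 ∈ conditioning set.
{V4} contains no descendant of V5 and blocks every backdoor path.
No other singleton works — e.g. {V2} leaves P3 open — so {V4} is the unique smallest valid adjustment set.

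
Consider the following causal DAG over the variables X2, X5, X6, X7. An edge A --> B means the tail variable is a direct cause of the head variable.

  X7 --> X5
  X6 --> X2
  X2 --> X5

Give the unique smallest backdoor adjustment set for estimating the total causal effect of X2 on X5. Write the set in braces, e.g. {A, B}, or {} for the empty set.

Variables eligible for adjustment (non-descendants of X2, excluding X2 and X5): {X6, X7}.
Backdoor paths from X2 to X5:
  (none)
With no backdoor paths the empty set already satisfies the criterion, and it is trivially minimal.

{}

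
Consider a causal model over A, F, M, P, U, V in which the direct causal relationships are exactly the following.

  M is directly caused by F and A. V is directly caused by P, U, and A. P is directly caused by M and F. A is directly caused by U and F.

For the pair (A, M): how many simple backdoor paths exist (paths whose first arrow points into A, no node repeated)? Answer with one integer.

A backdoor path from A to M is any simple undirected path whose first edge points into A (i.e. leaves A via a parent).
Parents of A: {F, U}.
Enumerating:
  P1: A <- U -> V <- P <- F -> M
  P2: A <- U -> V <- P <- M
  P3: A <- F -> M
  P4: A <- F -> P <- M
That exhausts the simple backdoor paths. Count: 4.

4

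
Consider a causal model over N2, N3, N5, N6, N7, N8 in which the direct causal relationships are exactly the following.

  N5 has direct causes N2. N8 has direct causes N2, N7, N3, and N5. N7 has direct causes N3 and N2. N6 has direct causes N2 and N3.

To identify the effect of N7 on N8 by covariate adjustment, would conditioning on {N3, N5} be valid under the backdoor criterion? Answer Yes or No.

No

Backdoor paths from N7 to N8 (paths whose first edge points into N7):
  P1: N7 <- N2 -> N5 -> N8
  P2: N7 <- N2 -> N6 <- N3 -> N8
  P3: N7 <- N2 -> N8
  P4: N7 <- N3 -> N6 <- N2 -> N5 -> N8
  P5: N7 <- N3 -> N6 <- N2 -> N8
  P6: N7 <- N3 -> N8
Condition 1 (no descendant of N7 in the set): holds — descendants of N7 are {N8}; none are in {N3, N5}.
Condition 2 (every backdoor path blocked by {N3, N5}):
  P1: blocked at chain node N5 ∈ conditioning set.
  P2: blocked at collider N6 (neither it nor any descendant is in the conditioning set).
  P3: open — no interior node is in the conditioning set.
  P4: blocked at fork node N3 ∈ conditioning set.
  P5: blocked at fork node N3 ∈ conditioning set.
  P6: blocked at fork node N3 ∈ conditioning set.
{N3, N5} does not satisfy the backdoor criterion.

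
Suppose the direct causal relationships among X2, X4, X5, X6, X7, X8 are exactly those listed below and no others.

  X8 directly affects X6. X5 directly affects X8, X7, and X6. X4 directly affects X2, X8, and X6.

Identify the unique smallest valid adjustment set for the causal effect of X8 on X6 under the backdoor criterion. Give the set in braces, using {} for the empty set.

{X4, X5}

Variables eligible for adjustment (non-descendants of X8, excluding X8 and X6): {X2, X4, X5, X7}.
Backdoor paths from X8 to X6:
  P1: X8 <- X5 -> X6
  P2: X8 <- X4 -> X6
The empty set is not sufficient: P1 (X8 <- X5 -> X6) has no collider blocking it and no conditioned non-collider, so it is open.
Try {X4, X5}:
  P1: blocked at fork node X5 ∈ conditioning set.
  P2: blocked at fork node X4 ∈ conditioning set.
{X4, X5} contains no descendant of X8 and blocks every backdoor path.
Every element of {X4, X5} is needed (dropping X4 leaves P2 open; dropping X5 leaves P1 open), so no proper subset is valid.
Among all size-2 subsets of the eligible variables, only {X4, X5} blocks every backdoor path, so it is the unique smallest valid adjustment set.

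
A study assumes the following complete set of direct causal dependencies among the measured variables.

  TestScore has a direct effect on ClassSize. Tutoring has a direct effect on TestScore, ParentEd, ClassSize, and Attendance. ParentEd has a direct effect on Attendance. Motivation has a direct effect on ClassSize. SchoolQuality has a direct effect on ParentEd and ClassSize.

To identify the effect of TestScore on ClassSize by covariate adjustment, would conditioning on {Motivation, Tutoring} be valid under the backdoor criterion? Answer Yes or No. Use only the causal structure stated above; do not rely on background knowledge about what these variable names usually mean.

Backdoor paths from TestScore to ClassSize (paths whose first edge points into TestScore):
  P1: TestScore <- Tutoring -> ParentEd <- SchoolQuality -> ClassSize
  P2: TestScore <- Tutoring -> ClassSize
  P3: TestScore <- Tutoring -> Attendance <- ParentEd <- SchoolQuality -> ClassSize
Condition 1 (no descendant of TestScore in the set): holds — descendants of TestScore are {ClassSize}; none are in {Motivation, Tutoring}.
Condition 2 (every backdoor path blocked by {Motivation, Tutoring}):
  P1: blocked at fork node Tutoring ∈ conditioning set.
  P2: blocked at fork node Tutoring ∈ conditioning set.
  P3: blocked at fork node Tutoring ∈ conditioning set.
{Motivation, Tutoring} satisfies the backdoor criterion.

Yes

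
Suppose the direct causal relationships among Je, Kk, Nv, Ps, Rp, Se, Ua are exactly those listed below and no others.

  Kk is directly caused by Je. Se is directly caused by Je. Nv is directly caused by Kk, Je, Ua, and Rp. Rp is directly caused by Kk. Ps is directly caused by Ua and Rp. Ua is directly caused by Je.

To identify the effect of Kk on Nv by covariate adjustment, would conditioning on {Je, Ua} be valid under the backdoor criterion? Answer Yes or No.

Backdoor paths from Kk to Nv (paths whose first edge points into Kk):
  P1: Kk <- Je -> Ua -> Ps <- Rp -> Nv
  P2: Kk <- Je -> Ua -> Nv
  P3: Kk <- Je -> Nv
Condition 1 (no descendant of Kk in the set): holds — descendants of Kk are {Nv, Ps, Rp}; none are in {Je, Ua}.
Condition 2 (every backdoor path blocked by {Je, Ua}):
  P1: blocked at fork node Je ∈ conditioning set.
  P2: blocked at fork node Je ∈ conditioning set.
  P3: blocked at fork node Je ∈ conditioning set.
{Je, Ua} satisfies the backdoor criterion.

Yes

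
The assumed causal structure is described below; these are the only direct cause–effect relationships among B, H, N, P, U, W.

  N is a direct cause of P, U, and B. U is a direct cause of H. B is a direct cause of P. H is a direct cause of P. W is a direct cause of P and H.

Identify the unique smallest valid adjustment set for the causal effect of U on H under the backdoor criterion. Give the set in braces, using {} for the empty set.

{}

Variables eligible for adjustment (non-descendants of U, excluding U and H): {B, N, W}.
Backdoor paths from U to H:
  P1: U <- N -> B -> P <- W -> H
  P2: U <- N -> B -> P <- H
  P3: U <- N -> P <- W -> H
  P4: U <- N -> P <- H
Each backdoor path contains an unconditioned collider, so every path is already blocked with the empty conditioning set:
  P1: blocked at collider P (neither it nor any descendant is in the conditioning set).
  P2: blocked at collider P (neither it nor any descendant is in the conditioning set).
  P3: blocked at collider P (neither it nor any descendant is in the conditioning set).
  P4: blocked at collider P (neither it nor any descendant is in the conditioning set).
The empty set is therefore the unique smallest valid set.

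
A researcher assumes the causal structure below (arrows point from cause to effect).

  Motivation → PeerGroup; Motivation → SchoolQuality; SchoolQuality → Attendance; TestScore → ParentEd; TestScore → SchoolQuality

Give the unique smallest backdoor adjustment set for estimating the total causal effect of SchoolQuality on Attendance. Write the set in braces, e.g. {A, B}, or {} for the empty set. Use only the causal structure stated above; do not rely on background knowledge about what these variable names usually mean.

Variables eligible for adjustment (non-descendants of SchoolQuality, excluding SchoolQuality and Attendance): {Motivation, ParentEd, PeerGroup, TestScore}.
Backdoor paths from SchoolQuality to Attendance:
  (none)
With no backdoor paths the empty set already satisfies the criterion, and it is trivially minimal.

{}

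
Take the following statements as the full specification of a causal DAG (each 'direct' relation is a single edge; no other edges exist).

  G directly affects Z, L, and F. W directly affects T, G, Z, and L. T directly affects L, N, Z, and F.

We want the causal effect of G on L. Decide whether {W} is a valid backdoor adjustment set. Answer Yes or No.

Backdoor paths from G to L (paths whose first edge points into G):
  P1: G <- W -> T -> L
  P2: G <- W -> Z <- T -> L
  P3: G <- W -> L
Condition 1 (no descendant of G in the set): holds — descendants of G are {F, L, Z}; none are in {W}.
Condition 2 (every backdoor path blocked by {W}):
  P1: blocked at fork node W ∈ conditioning set.
  P2: blocked at fork node W ∈ conditioning set.
  P3: blocked at fork node W ∈ conditioning set.
{W} satisfies the backdoor criterion.

Yes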